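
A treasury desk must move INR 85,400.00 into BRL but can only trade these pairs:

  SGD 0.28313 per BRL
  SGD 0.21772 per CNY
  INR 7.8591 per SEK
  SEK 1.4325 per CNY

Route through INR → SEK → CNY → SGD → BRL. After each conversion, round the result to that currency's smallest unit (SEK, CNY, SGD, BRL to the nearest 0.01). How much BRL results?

BRL 5,833.15

INR 85,400.00 ÷ 7.8591 = SEK 10,866.38
SEK 10,866.38 ÷ 1.4325 = CNY 7,585.61
CNY 7,585.61 × 0.21772 = SGD 1,651.54
SGD 1,651.54 ÷ 0.28313 = BRL 5,833.15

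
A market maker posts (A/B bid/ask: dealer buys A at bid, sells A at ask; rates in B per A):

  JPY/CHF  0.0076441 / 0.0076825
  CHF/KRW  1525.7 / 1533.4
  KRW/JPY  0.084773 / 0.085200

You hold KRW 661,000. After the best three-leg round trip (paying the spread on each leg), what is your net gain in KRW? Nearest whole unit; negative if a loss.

Net result: KRW -2,427 (no profitable arbitrage after spreads)

Best loop KRW → CHF → JPY → KRW:
KRW 661,000 ÷ 1533.4 (buy CHF at ask) = CHF 431.07
CHF 431.07 ÷ 0.0076825 (buy JPY at ask) = JPY 56,110
JPY 56,110 ÷ 0.085200 (buy KRW at ask) = KRW 658,573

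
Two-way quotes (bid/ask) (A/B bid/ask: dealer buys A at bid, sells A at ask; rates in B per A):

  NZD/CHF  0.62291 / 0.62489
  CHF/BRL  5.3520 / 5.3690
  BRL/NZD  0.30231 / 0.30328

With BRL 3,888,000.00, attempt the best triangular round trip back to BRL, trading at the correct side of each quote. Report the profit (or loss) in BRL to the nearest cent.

Net profit: BRL 30,502.94

Best loop BRL → NZD → CHF → BRL:
BRL 3,888,000.00 × 0.30231 (sell BRL at bid) = NZD 1,175,381.28
NZD 1,175,381.28 × 0.62291 (sell NZD at bid) = CHF 732,156.75
CHF 732,156.75 × 5.3520 (sell CHF at bid) = BRL 3,918,502.94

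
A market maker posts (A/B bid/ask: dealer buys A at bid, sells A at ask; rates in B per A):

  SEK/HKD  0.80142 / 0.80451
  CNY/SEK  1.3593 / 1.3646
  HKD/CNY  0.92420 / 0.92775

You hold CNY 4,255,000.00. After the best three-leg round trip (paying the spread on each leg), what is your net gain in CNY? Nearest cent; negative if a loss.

Best loop CNY → SEK → HKD → CNY:
CNY 4,255,000.00 × 1.3593 (sell CNY at bid) = SEK 5,783,821.50
SEK 5,783,821.50 × 0.80142 (sell SEK at bid) = HKD 4,635,270.23
HKD 4,635,270.23 × 0.92420 (sell HKD at bid) = CNY 4,283,916.74

Net profit: CNY 28,916.74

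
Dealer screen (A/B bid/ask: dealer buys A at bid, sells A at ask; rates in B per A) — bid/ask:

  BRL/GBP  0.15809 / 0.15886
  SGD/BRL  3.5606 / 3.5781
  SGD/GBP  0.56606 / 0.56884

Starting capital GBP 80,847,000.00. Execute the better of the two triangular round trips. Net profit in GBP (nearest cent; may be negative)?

Net result: GBP -335,235.65 (no profitable arbitrage after spreads)

Best loop GBP → BRL → SGD → GBP:
GBP 80,847,000.00 ÷ 0.15886 (buy BRL at ask) = BRL 508,919,803.60
BRL 508,919,803.60 ÷ 3.5781 (buy SGD at ask) = SGD 142,231,855.90
SGD 142,231,855.90 × 0.56606 (sell SGD at bid) = GBP 80,511,764.35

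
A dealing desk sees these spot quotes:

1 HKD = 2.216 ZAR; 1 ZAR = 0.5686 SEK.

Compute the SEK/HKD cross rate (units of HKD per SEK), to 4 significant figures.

1 SEK ÷ 0.5686 = 1.75871 ZAR
1.75871 ZAR ÷ 2.216 = 0.79364 HKD

SEK/HKD = 0.7936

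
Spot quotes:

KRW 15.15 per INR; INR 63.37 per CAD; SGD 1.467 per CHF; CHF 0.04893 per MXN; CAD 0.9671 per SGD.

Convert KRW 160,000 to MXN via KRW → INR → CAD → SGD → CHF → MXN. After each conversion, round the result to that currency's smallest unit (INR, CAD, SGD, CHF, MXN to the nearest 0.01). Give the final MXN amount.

MXN 2,400.78

KRW 160,000 ÷ 15.15 = INR 10,561.06
INR 10,561.06 ÷ 63.37 = CAD 166.66
CAD 166.66 ÷ 0.9671 = SGD 172.33
SGD 172.33 ÷ 1.467 = CHF 117.47
CHF 117.47 ÷ 0.04893 = MXN 2,400.78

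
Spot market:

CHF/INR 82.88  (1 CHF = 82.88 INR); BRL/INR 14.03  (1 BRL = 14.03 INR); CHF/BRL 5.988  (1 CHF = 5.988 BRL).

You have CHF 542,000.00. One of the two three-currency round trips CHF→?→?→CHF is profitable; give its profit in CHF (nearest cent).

Profitable loop is CHF → BRL → INR → CHF:
CHF 542,000.00 × 5.988 = BRL 3,245,496.00
BRL 3,245,496.00 × 14.03 = INR 45,534,308.88
INR 45,534,308.88 ÷ 82.88 = CHF 549,400.44
Profit = CHF 549,400.44 − CHF 542,000.00

Profit: CHF 7,400.44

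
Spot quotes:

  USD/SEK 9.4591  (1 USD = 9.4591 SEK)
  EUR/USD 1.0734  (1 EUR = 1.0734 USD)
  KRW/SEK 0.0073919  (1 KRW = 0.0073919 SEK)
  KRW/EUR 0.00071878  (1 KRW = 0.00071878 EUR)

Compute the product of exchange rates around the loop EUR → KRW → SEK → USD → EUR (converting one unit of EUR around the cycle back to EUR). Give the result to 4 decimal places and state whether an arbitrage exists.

1.0129 (arbitrage exists)

Around EUR → KRW → SEK → USD → EUR: 1 ÷ 0.00071878 × 0.0073919 ÷ 9.4591 ÷ 1.0734 = 1.012858
Product > 1; profitable direction is EUR → KRW → SEK → USD → EUR.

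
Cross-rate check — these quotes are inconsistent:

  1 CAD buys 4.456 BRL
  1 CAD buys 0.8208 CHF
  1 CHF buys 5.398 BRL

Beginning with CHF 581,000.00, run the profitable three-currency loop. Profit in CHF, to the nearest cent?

Profitable loop is CHF → CAD → BRL → CHF:
CHF 581,000.00 ÷ 0.8208 = CAD 707,846.00
CAD 707,846.00 × 4.456 = BRL 3,154,161.79
BRL 3,154,161.79 ÷ 5.398 = CHF 584,320.45
Profit = CHF 584,320.45 − CHF 581,000.00

Profit: CHF 3,320.45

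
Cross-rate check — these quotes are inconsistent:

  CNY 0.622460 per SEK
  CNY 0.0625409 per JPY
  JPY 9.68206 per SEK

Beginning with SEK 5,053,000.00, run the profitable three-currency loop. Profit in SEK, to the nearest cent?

Profit: SEK 141,321.78

Profitable loop is SEK → CNY → JPY → SEK:
SEK 5,053,000.00 × 0.622460 = CNY 3,145,290.38
CNY 3,145,290.38 ÷ 0.0625409 = JPY 50,291,735
JPY 50,291,735 ÷ 9.68206 = SEK 5,194,321.78
Profit = SEK 5,194,321.78 − SEK 5,053,000.00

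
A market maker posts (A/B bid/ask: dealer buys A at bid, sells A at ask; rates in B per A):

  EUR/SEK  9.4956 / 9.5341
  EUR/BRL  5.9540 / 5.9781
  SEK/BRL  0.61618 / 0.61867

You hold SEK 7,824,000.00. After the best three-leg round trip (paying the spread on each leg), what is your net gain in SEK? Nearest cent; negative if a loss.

Net profit: SEK 73,668.71

Best loop SEK → EUR → BRL → SEK:
SEK 7,824,000.00 ÷ 9.5341 (buy EUR at ask) = EUR 820,633.31
EUR 820,633.31 × 5.9540 (sell EUR at bid) = BRL 4,886,050.70
BRL 4,886,050.70 ÷ 0.61867 (buy SEK at ask) = SEK 7,897,668.71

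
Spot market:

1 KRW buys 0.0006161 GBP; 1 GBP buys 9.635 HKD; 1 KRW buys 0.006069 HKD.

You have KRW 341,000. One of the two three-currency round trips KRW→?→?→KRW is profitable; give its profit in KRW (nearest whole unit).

Profit: KRW 7,633

Profitable loop is KRW → HKD → GBP → KRW:
KRW 341,000 × 0.006069 = HKD 2,069.53
HKD 2,069.53 ÷ 9.635 = GBP 214.79
GBP 214.79 ÷ 0.0006161 = KRW 348,633
Profit = KRW 348,633 − KRW 341,000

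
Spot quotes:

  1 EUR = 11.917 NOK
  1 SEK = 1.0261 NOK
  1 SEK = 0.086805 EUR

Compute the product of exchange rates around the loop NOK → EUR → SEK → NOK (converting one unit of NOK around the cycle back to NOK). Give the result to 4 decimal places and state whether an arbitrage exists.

Around NOK → EUR → SEK → NOK: 1 ÷ 11.917 ÷ 0.086805 × 1.0261 = 0.991923
Product < 1; profitable direction is NOK → SEK → EUR → NOK.

0.9919 (arbitrage exists)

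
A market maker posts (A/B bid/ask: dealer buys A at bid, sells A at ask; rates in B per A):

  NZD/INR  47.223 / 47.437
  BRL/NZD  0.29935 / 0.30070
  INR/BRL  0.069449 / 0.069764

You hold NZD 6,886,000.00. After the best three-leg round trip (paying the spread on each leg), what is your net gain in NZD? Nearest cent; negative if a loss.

Net profit: NZD 33,663.91

Best loop NZD → BRL → INR → NZD:
NZD 6,886,000.00 ÷ 0.30070 (buy BRL at ask) = BRL 22,899,900.23
BRL 22,899,900.23 ÷ 0.069764 (buy INR at ask) = INR 328,248,096.91
INR 328,248,096.91 ÷ 47.437 (buy NZD at ask) = NZD 6,919,663.91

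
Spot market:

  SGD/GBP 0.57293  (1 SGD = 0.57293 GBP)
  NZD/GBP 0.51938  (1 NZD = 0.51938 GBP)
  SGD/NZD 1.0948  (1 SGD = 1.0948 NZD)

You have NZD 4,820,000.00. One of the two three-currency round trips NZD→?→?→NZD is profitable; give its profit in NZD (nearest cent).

Profitable loop is NZD → SGD → GBP → NZD:
NZD 4,820,000.00 ÷ 1.0948 = SGD 4,402,630.62
SGD 4,402,630.62 × 0.57293 = GBP 2,522,399.16
GBP 2,522,399.16 ÷ 0.51938 = NZD 4,856,558.13
Profit = NZD 4,856,558.13 − NZD 4,820,000.00

Profit: NZD 36,558.13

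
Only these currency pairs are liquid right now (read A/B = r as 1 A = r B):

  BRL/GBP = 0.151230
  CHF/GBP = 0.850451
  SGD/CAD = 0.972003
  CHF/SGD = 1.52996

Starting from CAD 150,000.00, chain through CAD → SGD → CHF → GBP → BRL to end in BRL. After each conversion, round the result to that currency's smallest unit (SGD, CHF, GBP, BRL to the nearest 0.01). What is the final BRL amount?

CAD 150,000.00 ÷ 0.972003 = SGD 154,320.51
SGD 154,320.51 ÷ 1.52996 = CHF 100,865.72
CHF 100,865.72 × 0.850451 = GBP 85,781.35
GBP 85,781.35 ÷ 0.151230 = BRL 567,224.43

BRL 567,224.43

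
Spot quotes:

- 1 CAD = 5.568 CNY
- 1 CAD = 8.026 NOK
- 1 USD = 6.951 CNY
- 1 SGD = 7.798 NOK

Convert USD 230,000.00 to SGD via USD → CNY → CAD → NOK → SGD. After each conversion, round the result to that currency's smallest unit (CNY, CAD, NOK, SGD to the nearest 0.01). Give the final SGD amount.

SGD 295,523.36

USD 230,000.00 × 6.951 = CNY 1,598,730.00
CNY 1,598,730.00 ÷ 5.568 = CAD 287,128.23
CAD 287,128.23 × 8.026 = NOK 2,304,491.17
NOK 2,304,491.17 ÷ 7.798 = SGD 295,523.36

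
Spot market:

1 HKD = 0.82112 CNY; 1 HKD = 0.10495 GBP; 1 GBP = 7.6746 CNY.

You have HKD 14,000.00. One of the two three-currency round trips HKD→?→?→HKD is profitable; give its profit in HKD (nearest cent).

Profitable loop is HKD → CNY → GBP → HKD:
HKD 14,000.00 × 0.82112 = CNY 11,495.68
CNY 11,495.68 ÷ 7.6746 = GBP 1,497.89
GBP 1,497.89 ÷ 0.10495 = HKD 14,272.38
Profit = HKD 14,272.38 − HKD 14,000.00

Profit: HKD 272.38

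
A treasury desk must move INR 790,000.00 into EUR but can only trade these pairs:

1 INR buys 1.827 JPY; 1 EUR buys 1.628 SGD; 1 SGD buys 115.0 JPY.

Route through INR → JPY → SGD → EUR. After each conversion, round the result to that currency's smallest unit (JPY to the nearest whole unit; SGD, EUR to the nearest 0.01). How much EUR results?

EUR 7,709.28

INR 790,000.00 × 1.827 = JPY 1,443,330
JPY 1,443,330 ÷ 115.0 = SGD 12,550.70
SGD 12,550.70 ÷ 1.628 = EUR 7,709.28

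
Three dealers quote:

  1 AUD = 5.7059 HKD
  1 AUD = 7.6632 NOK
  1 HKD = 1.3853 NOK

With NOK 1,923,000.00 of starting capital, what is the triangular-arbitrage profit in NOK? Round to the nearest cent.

Profitable loop is NOK → AUD → HKD → NOK:
NOK 1,923,000.00 ÷ 7.6632 = AUD 250,939.56
AUD 250,939.56 × 5.7059 = HKD 1,431,836.01
HKD 1,431,836.01 × 1.3853 = NOK 1,983,522.42
Profit = NOK 1,983,522.42 − NOK 1,923,000.00

Profit: NOK 60,522.42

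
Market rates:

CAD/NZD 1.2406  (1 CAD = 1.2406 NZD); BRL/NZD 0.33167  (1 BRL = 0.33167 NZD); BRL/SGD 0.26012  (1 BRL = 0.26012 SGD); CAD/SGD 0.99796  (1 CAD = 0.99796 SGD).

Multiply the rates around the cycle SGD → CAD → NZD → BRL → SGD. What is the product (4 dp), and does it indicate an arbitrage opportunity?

Around SGD → CAD → NZD → BRL → SGD: 1 ÷ 0.99796 × 1.2406 ÷ 0.33167 × 0.26012 = 0.974959
Product < 1; profitable direction is SGD → BRL → NZD → CAD → SGD.

0.9750 (arbitrage exists)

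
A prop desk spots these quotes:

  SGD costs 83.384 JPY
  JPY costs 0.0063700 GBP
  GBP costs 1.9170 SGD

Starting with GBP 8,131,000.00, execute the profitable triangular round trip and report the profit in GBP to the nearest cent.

Profit: GBP 148,197.28

Profitable loop is GBP → SGD → JPY → GBP:
GBP 8,131,000.00 × 1.9170 = SGD 15,587,127.00
SGD 15,587,127.00 × 83.384 = JPY 1,299,716,998
JPY 1,299,716,998 × 0.0063700 = GBP 8,279,197.28
Profit = GBP 8,279,197.28 − GBP 8,131,000.00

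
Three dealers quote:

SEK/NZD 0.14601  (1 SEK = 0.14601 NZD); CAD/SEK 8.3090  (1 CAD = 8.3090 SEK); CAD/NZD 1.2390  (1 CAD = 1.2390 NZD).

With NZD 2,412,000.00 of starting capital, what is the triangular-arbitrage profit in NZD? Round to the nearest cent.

Profitable loop is NZD → SEK → CAD → NZD:
NZD 2,412,000.00 ÷ 0.14601 = SEK 16,519,416.48
SEK 16,519,416.48 ÷ 8.3090 = CAD 1,988,135.33
CAD 1,988,135.33 × 1.2390 = NZD 2,463,299.68
Profit = NZD 2,463,299.68 − NZD 2,412,000.00

Profit: NZD 51,299.68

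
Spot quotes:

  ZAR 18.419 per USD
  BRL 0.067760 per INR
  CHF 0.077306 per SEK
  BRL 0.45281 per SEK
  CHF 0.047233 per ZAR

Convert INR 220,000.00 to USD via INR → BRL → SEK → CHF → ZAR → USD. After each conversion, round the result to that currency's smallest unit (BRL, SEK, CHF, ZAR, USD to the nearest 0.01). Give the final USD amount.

USD 2,925.37

INR 220,000.00 × 0.067760 = BRL 14,907.20
BRL 14,907.20 ÷ 0.45281 = SEK 32,921.53
SEK 32,921.53 × 0.077306 = CHF 2,545.03
CHF 2,545.03 ÷ 0.047233 = ZAR 53,882.46
ZAR 53,882.46 ÷ 18.419 = USD 2,925.37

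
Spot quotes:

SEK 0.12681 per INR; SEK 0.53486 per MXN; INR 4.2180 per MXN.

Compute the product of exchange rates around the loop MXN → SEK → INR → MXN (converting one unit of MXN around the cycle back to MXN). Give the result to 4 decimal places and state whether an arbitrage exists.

Around MXN → SEK → INR → MXN: 1 × 0.53486 ÷ 0.12681 ÷ 4.2180 = 0.999954
Product ≈ 1 (deviation 0.005%, within rounding noise).

1.0000 (no arbitrage)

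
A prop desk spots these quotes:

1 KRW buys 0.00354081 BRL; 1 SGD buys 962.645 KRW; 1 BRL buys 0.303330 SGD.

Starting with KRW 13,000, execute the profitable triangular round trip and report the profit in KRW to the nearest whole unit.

Profit: KRW 441

Profitable loop is KRW → BRL → SGD → KRW:
KRW 13,000 × 0.00354081 = BRL 46.03
BRL 46.03 × 0.303330 = SGD 13.96
SGD 13.96 × 962.645 = KRW 13,441
Profit = KRW 13,441 − KRW 13,000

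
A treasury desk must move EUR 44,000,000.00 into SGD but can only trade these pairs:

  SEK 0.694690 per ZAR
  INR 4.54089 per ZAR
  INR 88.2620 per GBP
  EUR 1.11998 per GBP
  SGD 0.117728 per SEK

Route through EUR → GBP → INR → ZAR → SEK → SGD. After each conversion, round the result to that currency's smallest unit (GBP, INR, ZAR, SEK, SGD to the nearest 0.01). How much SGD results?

EUR 44,000,000.00 ÷ 1.11998 = GBP 39,286,415.83
GBP 39,286,415.83 × 88.2620 = INR 3,467,497,633.99
INR 3,467,497,633.99 ÷ 4.54089 = ZAR 763,616,302.97
ZAR 763,616,302.97 × 0.694690 = SEK 530,476,609.51
SEK 530,476,609.51 × 0.117728 = SGD 62,451,950.28

SGD 62,451,950.28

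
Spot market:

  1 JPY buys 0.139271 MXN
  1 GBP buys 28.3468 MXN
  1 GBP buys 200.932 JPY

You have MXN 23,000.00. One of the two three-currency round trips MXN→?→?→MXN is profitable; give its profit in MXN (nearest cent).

Profitable loop is MXN → JPY → GBP → MXN:
MXN 23,000.00 ÷ 0.139271 = JPY 165,146
JPY 165,146 ÷ 200.932 = GBP 821.90
GBP 821.90 × 28.3468 = MXN 23,298.18
Profit = MXN 23,298.18 − MXN 23,000.00

Profit: MXN 298.18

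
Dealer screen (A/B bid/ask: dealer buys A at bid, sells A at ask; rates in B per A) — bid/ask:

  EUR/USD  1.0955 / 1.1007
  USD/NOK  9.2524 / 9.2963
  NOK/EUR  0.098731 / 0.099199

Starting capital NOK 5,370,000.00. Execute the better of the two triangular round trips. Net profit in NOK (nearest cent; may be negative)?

Net profit: NOK 3,962.15

Best loop NOK → EUR → USD → NOK:
NOK 5,370,000.00 × 0.098731 (sell NOK at bid) = EUR 530,185.47
EUR 530,185.47 × 1.0955 (sell EUR at bid) = USD 580,818.18
USD 580,818.18 × 9.2524 (sell USD at bid) = NOK 5,373,962.15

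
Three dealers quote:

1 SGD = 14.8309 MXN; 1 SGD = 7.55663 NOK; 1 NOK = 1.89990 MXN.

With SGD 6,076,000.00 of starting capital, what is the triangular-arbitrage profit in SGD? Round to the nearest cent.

Profitable loop is SGD → MXN → NOK → SGD:
SGD 6,076,000.00 × 14.8309 = MXN 90,112,548.40
MXN 90,112,548.40 ÷ 1.89990 = NOK 47,430,153.38
NOK 47,430,153.38 ÷ 7.55663 = SGD 6,276,627.73
Profit = SGD 6,276,627.73 − SGD 6,076,000.00

Profit: SGD 200,627.73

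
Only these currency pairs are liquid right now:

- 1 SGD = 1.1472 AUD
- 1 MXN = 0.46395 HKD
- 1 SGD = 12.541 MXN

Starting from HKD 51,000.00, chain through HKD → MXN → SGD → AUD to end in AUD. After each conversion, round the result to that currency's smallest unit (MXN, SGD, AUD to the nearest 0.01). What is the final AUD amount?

AUD 10,055.55

HKD 51,000.00 ÷ 0.46395 = MXN 109,925.64
MXN 109,925.64 ÷ 12.541 = SGD 8,765.30
SGD 8,765.30 × 1.1472 = AUD 10,055.55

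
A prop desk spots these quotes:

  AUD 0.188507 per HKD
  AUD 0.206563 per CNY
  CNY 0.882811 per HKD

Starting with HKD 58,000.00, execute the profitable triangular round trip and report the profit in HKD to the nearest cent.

Profitable loop is HKD → AUD → CNY → HKD:
HKD 58,000.00 × 0.188507 = AUD 10,933.41
AUD 10,933.41 ÷ 0.206563 = CNY 52,930.13
CNY 52,930.13 ÷ 0.882811 = HKD 59,956.35
Profit = HKD 59,956.35 − HKD 58,000.00

Profit: HKD 1,956.35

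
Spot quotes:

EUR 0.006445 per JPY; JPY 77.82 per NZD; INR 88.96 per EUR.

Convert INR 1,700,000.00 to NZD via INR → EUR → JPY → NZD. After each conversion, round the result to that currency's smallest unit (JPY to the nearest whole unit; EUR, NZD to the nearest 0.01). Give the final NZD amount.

NZD 38,101.31

INR 1,700,000.00 ÷ 88.96 = EUR 19,109.71
EUR 19,109.71 ÷ 0.006445 = JPY 2,965,044
JPY 2,965,044 ÷ 77.82 = NZD 38,101.31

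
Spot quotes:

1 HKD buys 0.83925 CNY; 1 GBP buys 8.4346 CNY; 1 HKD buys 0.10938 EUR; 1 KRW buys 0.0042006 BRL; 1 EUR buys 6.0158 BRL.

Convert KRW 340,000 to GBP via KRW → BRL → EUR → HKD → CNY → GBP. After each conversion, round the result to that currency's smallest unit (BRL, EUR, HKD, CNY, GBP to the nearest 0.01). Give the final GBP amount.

KRW 340,000 × 0.0042006 = BRL 1,428.20
BRL 1,428.20 ÷ 6.0158 = EUR 237.41
EUR 237.41 ÷ 0.10938 = HKD 2,170.51
HKD 2,170.51 × 0.83925 = CNY 1,821.60
CNY 1,821.60 ÷ 8.4346 = GBP 215.97

GBP 215.97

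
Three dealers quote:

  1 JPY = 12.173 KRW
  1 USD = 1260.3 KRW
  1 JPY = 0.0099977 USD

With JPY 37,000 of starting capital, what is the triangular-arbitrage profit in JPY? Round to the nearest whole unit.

Profitable loop is JPY → USD → KRW → JPY:
JPY 37,000 × 0.0099977 = USD 369.91
USD 369.91 × 1260.3 = KRW 466,204
KRW 466,204 ÷ 12.173 = JPY 38,298
Profit = JPY 38,298 − JPY 37,000

Profit: JPY 1,298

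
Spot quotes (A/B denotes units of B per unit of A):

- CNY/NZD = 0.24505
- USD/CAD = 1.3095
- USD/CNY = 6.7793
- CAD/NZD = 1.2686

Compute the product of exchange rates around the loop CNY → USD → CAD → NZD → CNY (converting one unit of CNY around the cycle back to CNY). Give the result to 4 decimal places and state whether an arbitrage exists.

Around CNY → USD → CAD → NZD → CNY: 1 ÷ 6.7793 × 1.3095 × 1.2686 ÷ 0.24505 = 0.999978
Product ≈ 1 (deviation 0.002%, within rounding noise).

1.0000 (no arbitrage)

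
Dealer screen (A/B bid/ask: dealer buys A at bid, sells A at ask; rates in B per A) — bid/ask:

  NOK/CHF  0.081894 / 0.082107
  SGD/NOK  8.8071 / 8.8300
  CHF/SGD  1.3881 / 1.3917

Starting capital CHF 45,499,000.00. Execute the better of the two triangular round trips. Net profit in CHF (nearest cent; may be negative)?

Best loop CHF → SGD → NOK → CHF:
CHF 45,499,000.00 × 1.3881 (sell CHF at bid) = SGD 63,157,161.90
SGD 63,157,161.90 × 8.8071 (sell SGD at bid) = NOK 556,231,440.57
NOK 556,231,440.57 × 0.081894 (sell NOK at bid) = CHF 45,552,017.59

Net profit: CHF 53,017.59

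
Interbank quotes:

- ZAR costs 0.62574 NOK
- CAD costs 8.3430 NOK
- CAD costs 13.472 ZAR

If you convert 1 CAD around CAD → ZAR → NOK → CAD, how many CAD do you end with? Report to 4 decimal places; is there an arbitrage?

Around CAD → ZAR → NOK → CAD: 1 × 13.472 × 0.62574 ÷ 8.3430 = 1.010424
Product > 1; profitable direction is CAD → ZAR → NOK → CAD.

1.0104 (arbitrage exists)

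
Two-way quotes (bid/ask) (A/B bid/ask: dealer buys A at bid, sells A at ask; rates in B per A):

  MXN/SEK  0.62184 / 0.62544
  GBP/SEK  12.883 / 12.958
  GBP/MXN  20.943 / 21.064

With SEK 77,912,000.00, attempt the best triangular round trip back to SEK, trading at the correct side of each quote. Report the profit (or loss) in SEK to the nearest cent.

Best loop SEK → GBP → MXN → SEK:
SEK 77,912,000.00 ÷ 12.958 (buy GBP at ask) = GBP 6,012,656.27
GBP 6,012,656.27 × 20.943 (sell GBP at bid) = MXN 125,923,060.35
MXN 125,923,060.35 × 0.62184 (sell MXN at bid) = SEK 78,303,995.85

Net profit: SEK 391,995.85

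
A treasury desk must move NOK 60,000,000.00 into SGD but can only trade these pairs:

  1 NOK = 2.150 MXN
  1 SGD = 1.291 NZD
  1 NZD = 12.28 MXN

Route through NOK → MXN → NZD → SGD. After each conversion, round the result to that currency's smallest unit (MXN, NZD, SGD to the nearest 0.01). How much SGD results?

SGD 8,137,014.71

NOK 60,000,000.00 × 2.150 = MXN 129,000,000.00
MXN 129,000,000.00 ÷ 12.28 = NZD 10,504,885.99
NZD 10,504,885.99 ÷ 1.291 = SGD 8,137,014.71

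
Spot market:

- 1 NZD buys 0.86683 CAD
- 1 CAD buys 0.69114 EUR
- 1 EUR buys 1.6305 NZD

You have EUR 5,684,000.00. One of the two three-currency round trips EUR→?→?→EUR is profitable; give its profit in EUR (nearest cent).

Profitable loop is EUR → CAD → NZD → EUR:
EUR 5,684,000.00 ÷ 0.69114 = CAD 8,224,093.53
CAD 8,224,093.53 ÷ 0.86683 = NZD 9,487,550.65
NZD 9,487,550.65 ÷ 1.6305 = EUR 5,818,798.31
Profit = EUR 5,818,798.31 − EUR 5,684,000.00

Profit: EUR 134,798.31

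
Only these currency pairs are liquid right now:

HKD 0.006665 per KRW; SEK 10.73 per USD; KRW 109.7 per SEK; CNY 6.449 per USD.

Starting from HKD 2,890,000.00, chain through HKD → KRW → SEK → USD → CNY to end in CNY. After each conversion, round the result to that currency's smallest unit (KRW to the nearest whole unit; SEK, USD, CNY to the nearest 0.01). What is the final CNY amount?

CNY 2,375,656.89

HKD 2,890,000.00 ÷ 0.006665 = KRW 433,608,402
KRW 433,608,402 ÷ 109.7 = SEK 3,952,674.59
SEK 3,952,674.59 ÷ 10.73 = USD 368,376.01
USD 368,376.01 × 6.449 = CNY 2,375,656.89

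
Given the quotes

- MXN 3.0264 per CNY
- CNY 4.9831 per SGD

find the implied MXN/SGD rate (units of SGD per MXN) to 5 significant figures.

MXN/SGD = 0.066309

1 MXN ÷ 3.0264 = 0.330426 CNY
0.330426 CNY ÷ 4.9831 = 0.0663092 SGD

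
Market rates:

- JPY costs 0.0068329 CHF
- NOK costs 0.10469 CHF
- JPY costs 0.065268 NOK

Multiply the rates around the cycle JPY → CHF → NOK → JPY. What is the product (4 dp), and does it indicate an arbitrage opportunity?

Around JPY → CHF → NOK → JPY: 1 × 0.0068329 ÷ 0.10469 ÷ 0.065268 = 0.999999
Product ≈ 1 (deviation 0.000%, within rounding noise).

1.0000 (no arbitrage)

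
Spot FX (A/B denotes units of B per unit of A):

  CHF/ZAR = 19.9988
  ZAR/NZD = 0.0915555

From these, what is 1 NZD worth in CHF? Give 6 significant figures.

NZD/CHF = 0.546150

1 NZD ÷ 0.0915555 = 10.9223 ZAR
10.9223 ZAR ÷ 19.9988 = 0.54615 CHF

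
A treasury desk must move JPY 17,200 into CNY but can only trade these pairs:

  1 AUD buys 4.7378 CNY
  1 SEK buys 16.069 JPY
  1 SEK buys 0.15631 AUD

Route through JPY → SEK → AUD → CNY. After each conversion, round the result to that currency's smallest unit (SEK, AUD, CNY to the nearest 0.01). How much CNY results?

JPY 17,200 ÷ 16.069 = SEK 1,070.38
SEK 1,070.38 × 0.15631 = AUD 167.31
AUD 167.31 × 4.7378 = CNY 792.68

CNY 792.68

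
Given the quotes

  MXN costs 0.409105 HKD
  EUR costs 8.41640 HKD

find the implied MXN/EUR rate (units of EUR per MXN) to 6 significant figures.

1 MXN × 0.409105 = 0.409105 HKD
0.409105 HKD ÷ 8.41640 = 0.0486081 EUR

MXN/EUR = 0.0486081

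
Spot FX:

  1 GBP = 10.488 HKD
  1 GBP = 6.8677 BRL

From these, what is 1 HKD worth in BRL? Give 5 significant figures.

HKD/BRL = 0.65482

1 HKD ÷ 10.488 = 0.0953471 GBP
0.0953471 GBP × 6.8677 = 0.654815 BRL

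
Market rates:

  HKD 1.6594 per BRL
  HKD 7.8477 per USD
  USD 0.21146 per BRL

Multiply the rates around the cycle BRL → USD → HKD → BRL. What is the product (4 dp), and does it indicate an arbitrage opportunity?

1.0000 (no arbitrage)

Around BRL → USD → HKD → BRL: 1 × 0.21146 × 7.8477 ÷ 1.6594 = 1.000045
Product ≈ 1 (deviation 0.004%, within rounding noise).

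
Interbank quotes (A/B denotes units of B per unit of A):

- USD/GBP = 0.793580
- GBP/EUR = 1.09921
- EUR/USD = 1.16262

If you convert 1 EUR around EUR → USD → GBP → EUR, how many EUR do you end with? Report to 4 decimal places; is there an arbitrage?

Around EUR → USD → GBP → EUR: 1 × 1.16262 × 0.793580 × 1.09921 = 1.014166
Product > 1; profitable direction is EUR → USD → GBP → EUR.

1.0142 (arbitrage exists)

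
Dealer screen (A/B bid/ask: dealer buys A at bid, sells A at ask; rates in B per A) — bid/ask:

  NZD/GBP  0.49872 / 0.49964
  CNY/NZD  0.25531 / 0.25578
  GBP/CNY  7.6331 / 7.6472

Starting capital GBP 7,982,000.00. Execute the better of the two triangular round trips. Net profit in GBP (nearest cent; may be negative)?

Net profit: GBP 185,431.34

Best loop GBP → NZD → CNY → GBP:
GBP 7,982,000.00 ÷ 0.49964 (buy NZD at ask) = NZD 15,975,502.36
NZD 15,975,502.36 ÷ 0.25578 (buy CNY at ask) = CNY 62,457,980.93
CNY 62,457,980.93 ÷ 7.6472 (buy GBP at ask) = GBP 8,167,431.34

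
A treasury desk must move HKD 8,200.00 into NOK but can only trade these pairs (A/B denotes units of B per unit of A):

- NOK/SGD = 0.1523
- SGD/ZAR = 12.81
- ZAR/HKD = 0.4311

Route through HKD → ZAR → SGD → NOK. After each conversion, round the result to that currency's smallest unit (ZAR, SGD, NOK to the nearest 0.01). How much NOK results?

HKD 8,200.00 ÷ 0.4311 = ZAR 19,021.11
ZAR 19,021.11 ÷ 12.81 = SGD 1,484.86
SGD 1,484.86 ÷ 0.1523 = NOK 9,749.57

NOK 9,749.57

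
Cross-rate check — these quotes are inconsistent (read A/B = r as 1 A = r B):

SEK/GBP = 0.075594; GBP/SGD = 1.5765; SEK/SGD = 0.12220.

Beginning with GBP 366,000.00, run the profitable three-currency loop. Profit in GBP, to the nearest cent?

Profitable loop is GBP → SEK → SGD → GBP:
GBP 366,000.00 ÷ 0.075594 = SEK 4,841,654.10
SEK 4,841,654.10 × 0.12220 = SGD 591,650.13
SGD 591,650.13 ÷ 1.5765 = GBP 375,293.45
Profit = GBP 375,293.45 − GBP 366,000.00

Profit: GBP 9,293.45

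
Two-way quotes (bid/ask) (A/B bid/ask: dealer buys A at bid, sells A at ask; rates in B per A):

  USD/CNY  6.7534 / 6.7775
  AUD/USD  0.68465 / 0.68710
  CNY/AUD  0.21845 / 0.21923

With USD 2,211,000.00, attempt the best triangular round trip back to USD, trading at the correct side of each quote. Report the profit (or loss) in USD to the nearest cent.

Net profit: USD 22,221.90

Best loop USD → CNY → AUD → USD:
USD 2,211,000.00 × 6.7534 (sell USD at bid) = CNY 14,931,767.40
CNY 14,931,767.40 × 0.21845 (sell CNY at bid) = AUD 3,261,844.59
AUD 3,261,844.59 × 0.68465 (sell AUD at bid) = USD 2,233,221.90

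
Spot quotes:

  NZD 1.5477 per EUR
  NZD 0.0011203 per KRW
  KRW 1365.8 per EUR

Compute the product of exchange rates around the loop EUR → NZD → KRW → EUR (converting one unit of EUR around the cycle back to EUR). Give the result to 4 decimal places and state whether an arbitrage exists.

Around EUR → NZD → KRW → EUR: 1 × 1.5477 ÷ 0.0011203 ÷ 1365.8 = 1.011499
Product > 1; profitable direction is EUR → NZD → KRW → EUR.

1.0115 (arbitrage exists)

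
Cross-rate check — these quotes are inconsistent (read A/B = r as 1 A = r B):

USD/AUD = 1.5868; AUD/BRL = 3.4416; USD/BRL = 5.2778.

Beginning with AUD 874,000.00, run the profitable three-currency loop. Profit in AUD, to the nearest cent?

Profit: AUD 30,359.47

Profitable loop is AUD → BRL → USD → AUD:
AUD 874,000.00 × 3.4416 = BRL 3,007,958.40
BRL 3,007,958.40 ÷ 5.2778 = USD 569,926.56
USD 569,926.56 × 1.5868 = AUD 904,359.47
Profit = AUD 904,359.47 − AUD 874,000.00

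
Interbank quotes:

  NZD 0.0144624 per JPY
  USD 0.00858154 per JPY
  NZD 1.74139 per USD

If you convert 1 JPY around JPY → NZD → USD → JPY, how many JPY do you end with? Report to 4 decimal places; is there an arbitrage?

Around JPY → NZD → USD → JPY: 1 × 0.0144624 ÷ 1.74139 ÷ 0.00858154 = 0.967785
Product < 1; profitable direction is JPY → USD → NZD → JPY.

0.9678 (arbitrage exists)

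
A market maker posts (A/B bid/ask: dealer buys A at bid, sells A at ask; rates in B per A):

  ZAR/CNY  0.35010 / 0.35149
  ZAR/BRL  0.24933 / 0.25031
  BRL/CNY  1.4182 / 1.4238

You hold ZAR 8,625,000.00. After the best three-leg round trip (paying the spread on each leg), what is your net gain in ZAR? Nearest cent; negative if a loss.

Net profit: ZAR 51,771.25

Best loop ZAR → BRL → CNY → ZAR:
ZAR 8,625,000.00 × 0.24933 (sell ZAR at bid) = BRL 2,150,471.25
BRL 2,150,471.25 × 1.4182 (sell BRL at bid) = CNY 3,049,798.33
CNY 3,049,798.33 ÷ 0.35149 (buy ZAR at ask) = ZAR 8,676,771.25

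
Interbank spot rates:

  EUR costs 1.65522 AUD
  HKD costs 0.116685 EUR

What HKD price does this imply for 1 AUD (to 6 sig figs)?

1 AUD ÷ 1.65522 = 0.604149 EUR
0.604149 EUR ÷ 0.116685 = 5.17761 HKD

AUD/HKD = 5.17761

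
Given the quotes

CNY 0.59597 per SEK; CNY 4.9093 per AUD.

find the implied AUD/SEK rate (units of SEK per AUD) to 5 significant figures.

AUD/SEK = 8.2375

1 AUD × 4.9093 = 4.9093 CNY
4.9093 CNY ÷ 0.59597 = 8.2375 SEK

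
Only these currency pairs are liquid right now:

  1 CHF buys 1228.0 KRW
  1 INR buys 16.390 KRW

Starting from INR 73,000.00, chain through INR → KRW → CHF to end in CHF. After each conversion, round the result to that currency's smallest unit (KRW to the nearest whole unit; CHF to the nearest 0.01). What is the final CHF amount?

CHF 974.32

INR 73,000.00 × 16.390 = KRW 1,196,470
KRW 1,196,470 ÷ 1228.0 = CHF 974.32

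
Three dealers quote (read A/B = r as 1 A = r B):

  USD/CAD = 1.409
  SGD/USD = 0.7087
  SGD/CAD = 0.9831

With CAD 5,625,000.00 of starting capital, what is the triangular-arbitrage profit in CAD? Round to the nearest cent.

Profitable loop is CAD → SGD → USD → CAD:
CAD 5,625,000.00 ÷ 0.9831 = SGD 5,721,696.67
SGD 5,721,696.67 × 0.7087 = USD 4,054,966.43
USD 4,054,966.43 × 1.409 = CAD 5,713,447.70
Profit = CAD 5,713,447.70 − CAD 5,625,000.00

Profit: CAD 88,447.70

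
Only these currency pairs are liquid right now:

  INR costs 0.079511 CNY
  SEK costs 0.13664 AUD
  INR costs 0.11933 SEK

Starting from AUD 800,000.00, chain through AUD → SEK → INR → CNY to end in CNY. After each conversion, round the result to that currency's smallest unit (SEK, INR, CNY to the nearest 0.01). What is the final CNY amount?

AUD 800,000.00 ÷ 0.13664 = SEK 5,854,800.94
SEK 5,854,800.94 ÷ 0.11933 = INR 49,063,948.21
INR 49,063,948.21 × 0.079511 = CNY 3,901,123.59

CNY 3,901,123.59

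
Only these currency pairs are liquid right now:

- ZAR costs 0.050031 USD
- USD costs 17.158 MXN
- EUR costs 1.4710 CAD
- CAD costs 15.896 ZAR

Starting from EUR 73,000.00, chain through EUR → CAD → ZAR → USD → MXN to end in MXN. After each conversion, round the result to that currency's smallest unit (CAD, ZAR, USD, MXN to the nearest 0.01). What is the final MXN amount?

MXN 1,465,308.99

EUR 73,000.00 × 1.4710 = CAD 107,383.00
CAD 107,383.00 × 15.896 = ZAR 1,706,960.17
ZAR 1,706,960.17 × 0.050031 = USD 85,400.92
USD 85,400.92 × 17.158 = MXN 1,465,308.99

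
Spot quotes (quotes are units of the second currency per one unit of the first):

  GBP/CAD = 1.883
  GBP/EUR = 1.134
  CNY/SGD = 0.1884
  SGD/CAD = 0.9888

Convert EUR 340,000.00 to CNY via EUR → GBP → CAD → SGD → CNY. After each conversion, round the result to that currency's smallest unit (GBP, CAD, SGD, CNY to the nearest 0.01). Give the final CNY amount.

CNY 3,030,587.47

EUR 340,000.00 ÷ 1.134 = GBP 299,823.63
GBP 299,823.63 × 1.883 = CAD 564,567.90
CAD 564,567.90 ÷ 0.9888 = SGD 570,962.68
SGD 570,962.68 ÷ 0.1884 = CNY 3,030,587.47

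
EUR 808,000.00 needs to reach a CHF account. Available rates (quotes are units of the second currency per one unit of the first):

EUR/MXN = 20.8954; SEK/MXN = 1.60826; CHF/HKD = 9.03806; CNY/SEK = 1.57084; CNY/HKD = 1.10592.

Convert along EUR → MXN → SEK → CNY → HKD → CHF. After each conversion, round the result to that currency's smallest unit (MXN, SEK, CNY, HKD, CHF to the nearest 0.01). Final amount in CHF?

EUR 808,000.00 × 20.8954 = MXN 16,883,483.20
MXN 16,883,483.20 ÷ 1.60826 = SEK 10,497,981.17
SEK 10,497,981.17 ÷ 1.57084 = CNY 6,683,036.57
CNY 6,683,036.57 × 1.10592 = HKD 7,390,903.80
HKD 7,390,903.80 ÷ 9.03806 = CHF 817,753.35

CHF 817,753.35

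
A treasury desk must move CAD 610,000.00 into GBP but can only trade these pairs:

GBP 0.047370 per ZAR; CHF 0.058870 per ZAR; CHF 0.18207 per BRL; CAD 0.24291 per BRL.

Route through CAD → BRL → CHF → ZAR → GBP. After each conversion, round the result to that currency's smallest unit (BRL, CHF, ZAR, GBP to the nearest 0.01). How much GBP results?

CAD 610,000.00 ÷ 0.24291 = BRL 2,511,218.15
BRL 2,511,218.15 × 0.18207 = CHF 457,217.49
CHF 457,217.49 ÷ 0.058870 = ZAR 7,766,561.75
ZAR 7,766,561.75 × 0.047370 = GBP 367,902.03

GBP 367,902.03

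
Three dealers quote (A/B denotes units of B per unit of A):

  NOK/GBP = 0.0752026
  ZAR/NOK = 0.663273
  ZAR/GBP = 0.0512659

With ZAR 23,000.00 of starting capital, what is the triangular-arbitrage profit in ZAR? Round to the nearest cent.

Profit: ZAR 639.12

Profitable loop is ZAR → GBP → NOK → ZAR:
ZAR 23,000.00 × 0.0512659 = GBP 1,179.12
GBP 1,179.12 ÷ 0.0752026 = NOK 15,679.19
NOK 15,679.19 ÷ 0.663273 = ZAR 23,639.12
Profit = ZAR 23,639.12 − ZAR 23,000.00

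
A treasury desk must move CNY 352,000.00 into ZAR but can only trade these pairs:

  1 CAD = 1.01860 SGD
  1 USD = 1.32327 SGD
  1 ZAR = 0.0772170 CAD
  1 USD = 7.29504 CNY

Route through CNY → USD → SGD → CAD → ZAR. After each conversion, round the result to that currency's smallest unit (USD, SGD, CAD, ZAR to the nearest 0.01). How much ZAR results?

CNY 352,000.00 ÷ 7.29504 = USD 48,251.96
USD 48,251.96 × 1.32327 = SGD 63,850.37
SGD 63,850.37 ÷ 1.01860 = CAD 62,684.44
CAD 62,684.44 ÷ 0.0772170 = ZAR 811,795.85

ZAR 811,795.85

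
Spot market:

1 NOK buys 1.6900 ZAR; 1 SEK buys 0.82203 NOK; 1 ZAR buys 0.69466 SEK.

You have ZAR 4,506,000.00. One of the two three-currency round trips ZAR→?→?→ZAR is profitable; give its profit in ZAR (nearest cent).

Profit: ZAR 163,222.00

Profitable loop is ZAR → NOK → SEK → ZAR:
ZAR 4,506,000.00 ÷ 1.6900 = NOK 2,666,272.19
NOK 2,666,272.19 ÷ 0.82203 = SEK 3,243,521.76
SEK 3,243,521.76 ÷ 0.69466 = ZAR 4,669,222.00
Profit = ZAR 4,669,222.00 − ZAR 4,506,000.00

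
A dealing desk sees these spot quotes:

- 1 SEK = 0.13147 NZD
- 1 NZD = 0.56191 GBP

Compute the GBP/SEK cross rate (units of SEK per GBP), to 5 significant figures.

1 GBP ÷ 0.56191 = 1.77964 NZD
1.77964 NZD ÷ 0.13147 = 13.5365 SEK

GBP/SEK = 13.537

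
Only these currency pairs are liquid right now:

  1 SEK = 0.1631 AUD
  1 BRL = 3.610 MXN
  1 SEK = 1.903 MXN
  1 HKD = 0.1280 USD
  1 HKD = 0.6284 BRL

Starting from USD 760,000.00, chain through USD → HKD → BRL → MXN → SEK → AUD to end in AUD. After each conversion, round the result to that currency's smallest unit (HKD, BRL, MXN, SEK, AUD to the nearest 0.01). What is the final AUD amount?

USD 760,000.00 ÷ 0.1280 = HKD 5,937,500.00
HKD 5,937,500.00 × 0.6284 = BRL 3,731,125.00
BRL 3,731,125.00 × 3.610 = MXN 13,469,361.25
MXN 13,469,361.25 ÷ 1.903 = SEK 7,077,961.77
SEK 7,077,961.77 × 0.1631 = AUD 1,154,415.56

AUD 1,154,415.56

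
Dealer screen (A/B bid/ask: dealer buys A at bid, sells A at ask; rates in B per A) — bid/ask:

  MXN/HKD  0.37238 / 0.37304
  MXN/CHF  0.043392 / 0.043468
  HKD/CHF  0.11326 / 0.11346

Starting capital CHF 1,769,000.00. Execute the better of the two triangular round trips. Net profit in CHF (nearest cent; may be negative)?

Net profit: CHF 44,590.86

Best loop CHF → HKD → MXN → CHF:
CHF 1,769,000.00 ÷ 0.11346 (buy HKD at ask) = HKD 15,591,397.85
HKD 15,591,397.85 ÷ 0.37304 (buy MXN at ask) = MXN 41,795,512.14
MXN 41,795,512.14 × 0.043392 (sell MXN at bid) = CHF 1,813,590.86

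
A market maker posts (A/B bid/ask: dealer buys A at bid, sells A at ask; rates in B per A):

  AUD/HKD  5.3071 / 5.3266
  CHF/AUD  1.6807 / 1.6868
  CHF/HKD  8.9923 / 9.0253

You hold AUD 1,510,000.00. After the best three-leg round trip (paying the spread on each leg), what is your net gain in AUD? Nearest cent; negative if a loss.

Net profit: AUD 1,242.15

Best loop AUD → CHF → HKD → AUD:
AUD 1,510,000.00 ÷ 1.6868 (buy CHF at ask) = CHF 895,186.15
CHF 895,186.15 × 8.9923 (sell CHF at bid) = HKD 8,049,782.43
HKD 8,049,782.43 ÷ 5.3266 (buy AUD at ask) = AUD 1,511,242.15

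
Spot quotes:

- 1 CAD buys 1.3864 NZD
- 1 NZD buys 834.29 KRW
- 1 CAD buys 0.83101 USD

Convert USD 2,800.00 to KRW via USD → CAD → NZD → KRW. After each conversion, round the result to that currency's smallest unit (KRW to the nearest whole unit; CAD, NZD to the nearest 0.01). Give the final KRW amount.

KRW 3,897,236

USD 2,800.00 ÷ 0.83101 = CAD 3,369.39
CAD 3,369.39 × 1.3864 = NZD 4,671.32
NZD 4,671.32 × 834.29 = KRW 3,897,236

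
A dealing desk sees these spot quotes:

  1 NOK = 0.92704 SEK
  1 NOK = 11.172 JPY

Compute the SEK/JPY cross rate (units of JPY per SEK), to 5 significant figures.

1 SEK ÷ 0.92704 = 1.0787 NOK
1.0787 NOK × 11.172 = 12.0513 JPY

SEK/JPY = 12.051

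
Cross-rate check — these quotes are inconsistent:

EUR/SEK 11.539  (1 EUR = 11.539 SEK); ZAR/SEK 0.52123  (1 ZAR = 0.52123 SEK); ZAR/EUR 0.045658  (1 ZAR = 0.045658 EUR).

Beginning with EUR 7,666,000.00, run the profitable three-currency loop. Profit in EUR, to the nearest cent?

Profit: EUR 82,621.87

Profitable loop is EUR → SEK → ZAR → EUR:
EUR 7,666,000.00 × 11.539 = SEK 88,457,974.00
SEK 88,457,974.00 ÷ 0.52123 = ZAR 169,710,058.90
ZAR 169,710,058.90 × 0.045658 = EUR 7,748,621.87
Profit = EUR 7,748,621.87 − EUR 7,666,000.00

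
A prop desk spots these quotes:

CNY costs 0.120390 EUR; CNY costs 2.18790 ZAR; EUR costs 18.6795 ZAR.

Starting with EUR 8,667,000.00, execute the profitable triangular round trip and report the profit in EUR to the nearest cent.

Profitable loop is EUR → ZAR → CNY → EUR:
EUR 8,667,000.00 × 18.6795 = ZAR 161,895,226.50
ZAR 161,895,226.50 ÷ 2.18790 = CNY 73,995,715.75
CNY 73,995,715.75 × 0.120390 = EUR 8,908,344.22
Profit = EUR 8,908,344.22 − EUR 8,667,000.00

Profit: EUR 241,344.22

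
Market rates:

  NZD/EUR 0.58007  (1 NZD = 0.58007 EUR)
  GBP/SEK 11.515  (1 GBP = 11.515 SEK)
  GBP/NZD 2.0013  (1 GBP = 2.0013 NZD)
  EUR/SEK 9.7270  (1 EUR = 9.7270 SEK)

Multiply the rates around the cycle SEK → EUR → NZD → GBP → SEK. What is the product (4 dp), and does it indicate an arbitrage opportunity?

1.0197 (arbitrage exists)

Around SEK → EUR → NZD → GBP → SEK: 1 ÷ 9.7270 ÷ 0.58007 ÷ 2.0013 × 11.515 = 1.019747
Product > 1; profitable direction is SEK → EUR → NZD → GBP → SEK.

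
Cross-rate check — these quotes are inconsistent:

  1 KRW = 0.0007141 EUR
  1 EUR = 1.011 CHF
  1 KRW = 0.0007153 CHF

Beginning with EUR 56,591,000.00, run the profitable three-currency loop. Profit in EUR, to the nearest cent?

Profit: EUR 526,518.61

Profitable loop is EUR → CHF → KRW → EUR:
EUR 56,591,000.00 × 1.011 = CHF 57,213,501.00
CHF 57,213,501.00 ÷ 0.0007153 = KRW 79,985,322,242
KRW 79,985,322,242 × 0.0007141 = EUR 57,117,518.61
Profit = EUR 57,117,518.61 − EUR 56,591,000.00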